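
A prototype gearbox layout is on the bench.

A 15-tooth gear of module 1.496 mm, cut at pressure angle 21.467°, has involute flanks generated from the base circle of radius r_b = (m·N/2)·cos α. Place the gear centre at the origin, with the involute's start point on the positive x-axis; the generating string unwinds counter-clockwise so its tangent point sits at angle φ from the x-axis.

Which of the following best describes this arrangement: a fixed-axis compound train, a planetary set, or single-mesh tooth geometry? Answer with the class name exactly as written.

single-mesh tooth geometry

topology: single-mesh involute geometry — m = 1.496, N = 15
classification: single-mesh tooth geometry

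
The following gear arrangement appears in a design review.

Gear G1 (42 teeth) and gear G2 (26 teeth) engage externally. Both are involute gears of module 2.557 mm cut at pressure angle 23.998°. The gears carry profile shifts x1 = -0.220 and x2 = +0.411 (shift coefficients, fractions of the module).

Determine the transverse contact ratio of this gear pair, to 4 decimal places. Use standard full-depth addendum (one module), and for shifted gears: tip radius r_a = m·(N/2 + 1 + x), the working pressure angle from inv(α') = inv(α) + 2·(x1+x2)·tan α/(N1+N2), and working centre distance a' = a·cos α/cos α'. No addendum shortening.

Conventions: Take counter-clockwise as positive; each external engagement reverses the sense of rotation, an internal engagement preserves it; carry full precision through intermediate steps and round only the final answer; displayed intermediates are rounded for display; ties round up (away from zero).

1.4595

single-mesh involute tooth geometry (42T engaging 26T at module 2.557)
base radii: r_b1 = 49.055413, r_b2 = 30.367636
tip radii: r_a1 = 55.691460, r_a2 = 36.848927
inv(α') = inv(23.998°) + 2·(-0.220+0.411)·tan α/(42+26) = 0.02884365  ⇒  α' = 24.69766°
a' = a·cos α / cos α' = 86.9380·cos 23.998°/cos 24.69766° = 87.419750
action lengths: √(r_a1²−r_b1²) = 26.364848, √(r_a2²−r_b2²) = 20.872232
base pitch p_b = π·m·cos α = 7.338673
CR = (26.364848 + 20.872232 − 87.419750·sin 24.69766°)/7.338673 = 1.459458
contact ratio ≈ 1.4595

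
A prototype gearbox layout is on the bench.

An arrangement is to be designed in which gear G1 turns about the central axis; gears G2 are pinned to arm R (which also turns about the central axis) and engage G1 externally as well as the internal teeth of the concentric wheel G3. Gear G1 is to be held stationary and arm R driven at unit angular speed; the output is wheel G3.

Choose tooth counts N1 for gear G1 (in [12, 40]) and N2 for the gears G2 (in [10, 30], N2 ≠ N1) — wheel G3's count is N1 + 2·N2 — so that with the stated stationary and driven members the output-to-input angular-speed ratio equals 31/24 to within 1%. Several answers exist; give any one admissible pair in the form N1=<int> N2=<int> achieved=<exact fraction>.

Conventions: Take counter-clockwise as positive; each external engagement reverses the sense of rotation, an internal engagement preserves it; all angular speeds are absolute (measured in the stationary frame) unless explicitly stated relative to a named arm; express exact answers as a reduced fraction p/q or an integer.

N1=14 N2=17 achieved=31/24

class = planetary set [ratio 31/24 wanted; Willis about the carrier]
Willis with ω_sun = 0: ω_ring/ω_arm = (N1+N3)/N3; set equal to 31/24  ⇒  N3/N1 = 1/(31/24 − 1) = 24/7
N3 = N1 + 2·N2  ⇒  N2/N1 = (N3/N1 − 1)/2 = (24/7 − 1)/2 = 17/14
smallest multiple with N1 ≥ 12 and N2 ≥ 10: k = 1  ⇒  N1 = 1·14 = 14, N2 = 1·17 = 17 (N1 ≤ 40, N2 ≤ 30, N2 ≠ N1 ✓), N3 = 14 + 2·17 = 48
check: (N1+N3)/N3 with N1 = 14, N3 = 48 gives 31/24; |achieved − target| = 0 ≤ 31/2400 ✓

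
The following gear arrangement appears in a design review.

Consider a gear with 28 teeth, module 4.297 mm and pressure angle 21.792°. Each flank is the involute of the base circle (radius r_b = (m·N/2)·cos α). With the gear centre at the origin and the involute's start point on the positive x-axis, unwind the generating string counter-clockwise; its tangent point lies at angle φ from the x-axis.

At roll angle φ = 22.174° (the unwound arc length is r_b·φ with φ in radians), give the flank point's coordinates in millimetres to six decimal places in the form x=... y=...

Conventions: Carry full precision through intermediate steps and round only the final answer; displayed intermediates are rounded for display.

class = single-mesh tooth geometry [base-circle involute, m = 4.297, 28T]
pitch radius r_p = m·N/2 = 4.297·28/2 = 60.158000
base radius r_b = r_p·cos α = 60.158000·cos 21.792° = 55.858969
roll angle φ = 22.174° = 0.38700931 rad
x = r_b·(cos φ + φ·sin φ) = 59.886805
y = r_b·(sin φ − φ·cos φ) = 1.063206

x=59.886805 y=1.063206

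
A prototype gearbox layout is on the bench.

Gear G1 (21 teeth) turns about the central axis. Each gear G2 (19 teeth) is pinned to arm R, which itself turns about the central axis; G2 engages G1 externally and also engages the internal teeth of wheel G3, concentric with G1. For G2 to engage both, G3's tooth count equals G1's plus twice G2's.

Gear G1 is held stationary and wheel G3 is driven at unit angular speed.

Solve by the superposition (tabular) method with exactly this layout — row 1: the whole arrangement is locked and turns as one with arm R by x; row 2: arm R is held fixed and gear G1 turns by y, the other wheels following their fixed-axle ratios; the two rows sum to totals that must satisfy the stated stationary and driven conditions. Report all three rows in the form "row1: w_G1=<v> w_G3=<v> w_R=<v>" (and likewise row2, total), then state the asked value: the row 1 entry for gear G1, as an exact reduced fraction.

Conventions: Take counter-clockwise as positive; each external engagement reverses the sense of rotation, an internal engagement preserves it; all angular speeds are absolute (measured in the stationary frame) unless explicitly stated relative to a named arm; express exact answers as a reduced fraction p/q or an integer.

row1: w_G1=59/80 w_G3=59/80 w_R=59/80
row2: w_G1=-59/80 w_G3=21/80 w_R=0
total: w_G1=0 w_G3=1 w_R=59/80
asked value: 59/80

planetary set (21T centre, 19T on arm, 59T internal) — Willis relation
superposition row 1 [locked train]: every member turns x
superposition row 2 [arm held]: sun y, ring −(21/59)·y, arm 0
boundary: total ω_sun = x + y = 0 and total ω_ring = x − (21/59)·y = 1  ⇒  y = -59/80, x = 59/80
row 2 ring = −(21/59)·(-59/80) = 21/80
totals (row 1 + row 2): sun 59/80 + (-59/80) = 0, ring 59/80 + 21/80 = 1, arm 59/80 + 0 = 59/80
asked cell (row1, sun) = 59/80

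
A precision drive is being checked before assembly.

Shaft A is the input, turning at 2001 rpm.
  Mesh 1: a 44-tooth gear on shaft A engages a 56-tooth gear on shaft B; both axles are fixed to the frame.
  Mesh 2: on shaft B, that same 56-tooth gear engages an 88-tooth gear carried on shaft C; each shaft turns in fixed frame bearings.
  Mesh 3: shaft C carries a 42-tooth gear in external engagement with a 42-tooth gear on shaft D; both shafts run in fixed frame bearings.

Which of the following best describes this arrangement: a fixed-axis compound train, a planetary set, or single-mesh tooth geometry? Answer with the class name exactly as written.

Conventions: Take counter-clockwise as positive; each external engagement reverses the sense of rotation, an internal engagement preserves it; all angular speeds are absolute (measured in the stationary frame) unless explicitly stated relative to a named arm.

recognized (4 fixed axles, 3 meshes): fixed-axis compound train
classification: fixed-axis compound train

fixed-axis compound train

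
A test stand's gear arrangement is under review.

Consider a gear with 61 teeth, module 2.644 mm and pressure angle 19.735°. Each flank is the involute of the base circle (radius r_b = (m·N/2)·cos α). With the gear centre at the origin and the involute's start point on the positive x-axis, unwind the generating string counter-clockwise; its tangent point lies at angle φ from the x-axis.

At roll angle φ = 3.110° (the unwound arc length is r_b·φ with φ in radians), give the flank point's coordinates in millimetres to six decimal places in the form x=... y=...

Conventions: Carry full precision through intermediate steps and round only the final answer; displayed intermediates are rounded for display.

x=76.017185 y=0.004045

recognized (one wheel, involute flank): single-mesh tooth geometry, m = 2.644, N = 61
pitch radius r_p = m·N/2 = 2.644·61/2 = 80.642000
base radius r_b = r_p·cos α = 80.642000·cos 19.735° = 75.905448
roll angle φ = 3.110° = 0.05427974 rad
x = r_b·(cos φ + φ·sin φ) = 76.017185
y = r_b·(sin φ − φ·cos φ) = 0.004045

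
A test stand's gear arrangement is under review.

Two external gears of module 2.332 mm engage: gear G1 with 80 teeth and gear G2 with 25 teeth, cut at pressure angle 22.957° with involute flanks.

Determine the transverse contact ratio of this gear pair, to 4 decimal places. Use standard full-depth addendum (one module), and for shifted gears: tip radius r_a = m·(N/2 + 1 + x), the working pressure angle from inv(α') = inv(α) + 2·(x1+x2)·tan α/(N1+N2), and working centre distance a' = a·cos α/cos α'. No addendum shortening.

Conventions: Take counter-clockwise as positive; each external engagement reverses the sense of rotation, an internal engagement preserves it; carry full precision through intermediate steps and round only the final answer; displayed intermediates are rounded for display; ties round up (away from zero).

1.5864

single-mesh involute tooth geometry (80T engaging 25T at module 2.332)
base radii: r_b1 = 85.892022, r_b2 = 26.841257
tip radii: r_a1 = 95.612000, r_a2 = 31.482000
no profile shift: α' = α, a' = a
action lengths: √(r_a1²−r_b1²) = 42.002561, √(r_a2²−r_b2²) = 16.451846
base pitch p_b = π·m·cos α = 6.745944
CR = (42.002561 + 16.451846 − 122.430000·sin 22.95700°)/6.745944 = 1.586403
contact ratio ≈ 1.5864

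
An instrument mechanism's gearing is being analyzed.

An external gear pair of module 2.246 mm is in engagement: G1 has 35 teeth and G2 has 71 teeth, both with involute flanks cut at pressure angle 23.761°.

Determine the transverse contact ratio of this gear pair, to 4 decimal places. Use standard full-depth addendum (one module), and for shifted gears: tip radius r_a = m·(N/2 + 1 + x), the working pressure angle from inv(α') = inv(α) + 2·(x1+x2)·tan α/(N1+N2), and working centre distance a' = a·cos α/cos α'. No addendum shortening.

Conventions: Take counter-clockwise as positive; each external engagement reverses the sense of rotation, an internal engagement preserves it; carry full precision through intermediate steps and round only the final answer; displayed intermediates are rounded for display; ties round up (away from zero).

recognized (one external pair, fixed centres): single-mesh tooth geometry, m = 2.246, N1 = 35, N2 = 71
base radii: r_b1 = 35.973278, r_b2 = 72.974364
tip radii: r_a1 = 41.551000, r_a2 = 81.979000
no profile shift: α' = α, a' = a
action lengths: √(r_a1²−r_b1²) = 20.794443, √(r_a2²−r_b2²) = 37.353697
base pitch p_b = π·m·cos α = 6.457908
CR = (20.794443 + 37.353697 − 119.038000·sin 23.76100°)/6.457908 = 1.577146
contact ratio ≈ 1.5771

1.5771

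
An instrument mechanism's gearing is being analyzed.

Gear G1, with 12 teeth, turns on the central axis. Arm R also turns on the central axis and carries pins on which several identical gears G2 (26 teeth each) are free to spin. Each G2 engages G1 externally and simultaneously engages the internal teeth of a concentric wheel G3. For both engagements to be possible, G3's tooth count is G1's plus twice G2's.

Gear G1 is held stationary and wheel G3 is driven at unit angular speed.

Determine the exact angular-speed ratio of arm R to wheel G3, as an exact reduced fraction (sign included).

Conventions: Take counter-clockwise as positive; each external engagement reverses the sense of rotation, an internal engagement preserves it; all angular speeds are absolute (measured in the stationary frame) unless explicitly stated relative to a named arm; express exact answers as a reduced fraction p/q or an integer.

16/19

planetary set (12T centre, 26T on arm, 64T internal) — Willis relation
ring teeth: 12 + 2·26 = 64
12(ω_sun−ω_arm) = −64(ω_ring−ω_arm),  ω_sun = 0, ω_ring = 1
12(0−ω_arm) = −64(1−ω_arm)  ⇒  76·ω_arm = 64  ⇒  ω_arm = 16/19
ω_out/ω_in = 16/19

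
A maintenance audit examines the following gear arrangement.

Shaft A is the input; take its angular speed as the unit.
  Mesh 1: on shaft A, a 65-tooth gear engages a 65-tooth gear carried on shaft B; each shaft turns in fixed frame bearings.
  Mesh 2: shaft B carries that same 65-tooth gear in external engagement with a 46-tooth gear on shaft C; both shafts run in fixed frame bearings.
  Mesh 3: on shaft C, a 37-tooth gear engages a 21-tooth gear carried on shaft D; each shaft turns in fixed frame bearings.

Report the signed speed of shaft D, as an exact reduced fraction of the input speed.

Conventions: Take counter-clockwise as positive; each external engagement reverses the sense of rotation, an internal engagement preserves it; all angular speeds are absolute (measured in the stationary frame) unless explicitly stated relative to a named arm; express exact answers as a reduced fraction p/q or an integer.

3-mesh fixed-axis compound train (all bearings frame-fixed)
mesh 1 [65T→65T]: |ω|/ω_in = 1×65/65 = 1, sense flips to −
mesh 2 [65T→46T]: |ω|/ω_in = 1×65/46 = 65/46, sense flips to +
mesh 3 [37T→21T]: |ω|/ω_in = (65/46)×37/21 = 2405/966, sense flips to −
signed output speed (× input speed) = -2405/966

-2405/966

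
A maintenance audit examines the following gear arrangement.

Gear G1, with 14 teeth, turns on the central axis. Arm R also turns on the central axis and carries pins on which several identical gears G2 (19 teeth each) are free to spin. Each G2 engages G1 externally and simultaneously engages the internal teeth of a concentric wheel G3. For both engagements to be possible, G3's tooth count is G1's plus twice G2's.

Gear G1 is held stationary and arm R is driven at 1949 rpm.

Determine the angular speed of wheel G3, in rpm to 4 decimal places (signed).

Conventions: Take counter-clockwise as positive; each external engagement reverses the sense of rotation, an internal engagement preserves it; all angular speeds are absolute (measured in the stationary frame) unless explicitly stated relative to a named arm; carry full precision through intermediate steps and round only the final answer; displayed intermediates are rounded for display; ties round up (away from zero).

+2473.7308 rpm

planetary set (14T centre, 19T on arm, 52T internal) — Willis relation
normalise by the input: solve with ω_arm = 1, then scale by 1949 rpm
ring teeth: 14 + 2·19 = 52
14(ω_sun−ω_arm) = −52(ω_ring−ω_arm),  ω_sun = 0, ω_arm = 1
ω_ring = 1 − (14/52)(0−1) = 33/26
scale: ω_ring = 33/26 × 1949 rpm = +2473.7308 rpm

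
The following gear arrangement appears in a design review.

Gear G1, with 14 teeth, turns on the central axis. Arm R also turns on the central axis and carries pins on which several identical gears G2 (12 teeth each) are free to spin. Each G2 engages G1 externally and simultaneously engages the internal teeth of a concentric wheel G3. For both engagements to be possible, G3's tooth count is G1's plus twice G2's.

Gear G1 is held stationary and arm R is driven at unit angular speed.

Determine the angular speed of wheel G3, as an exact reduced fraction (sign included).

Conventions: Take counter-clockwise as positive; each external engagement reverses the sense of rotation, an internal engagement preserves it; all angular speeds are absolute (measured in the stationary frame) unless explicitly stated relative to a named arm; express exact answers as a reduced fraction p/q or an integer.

26/19

planetary set (14T centre, 12T on arm, 38T internal) — Willis relation
ring teeth: 14 + 2·12 = 38
14(ω_sun−ω_arm) = −38(ω_ring−ω_arm),  ω_sun = 0, ω_arm = 1
ω_ring = 1 − (14/38)(0−1) = 26/19
exact speed ratio = 26/19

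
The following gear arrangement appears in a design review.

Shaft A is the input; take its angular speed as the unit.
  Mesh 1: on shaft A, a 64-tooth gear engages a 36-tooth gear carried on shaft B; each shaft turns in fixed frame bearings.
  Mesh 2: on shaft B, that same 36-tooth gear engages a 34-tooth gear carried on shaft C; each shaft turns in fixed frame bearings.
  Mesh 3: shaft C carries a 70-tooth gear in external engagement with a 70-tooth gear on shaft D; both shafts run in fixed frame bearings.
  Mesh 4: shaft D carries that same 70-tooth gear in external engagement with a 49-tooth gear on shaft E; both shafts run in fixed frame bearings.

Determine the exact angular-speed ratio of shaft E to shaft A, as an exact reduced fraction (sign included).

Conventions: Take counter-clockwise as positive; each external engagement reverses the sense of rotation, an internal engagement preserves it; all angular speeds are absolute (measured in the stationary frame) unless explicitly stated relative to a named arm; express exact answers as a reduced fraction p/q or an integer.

class = fixed-axis compound train [4 meshes; 4 ratios multiply, 4 sense flips]
mesh 1 [64T→36T]: running ratio 16/9, sense −
mesh 2 [36T→34T]: running ratio 32/17, sense +
mesh 3 [70T→70T]: running ratio 32/17, sense −
mesh 4 [70T→49T]: running ratio 320/119, sense +
ω_out/ω_in = 320/119

320/119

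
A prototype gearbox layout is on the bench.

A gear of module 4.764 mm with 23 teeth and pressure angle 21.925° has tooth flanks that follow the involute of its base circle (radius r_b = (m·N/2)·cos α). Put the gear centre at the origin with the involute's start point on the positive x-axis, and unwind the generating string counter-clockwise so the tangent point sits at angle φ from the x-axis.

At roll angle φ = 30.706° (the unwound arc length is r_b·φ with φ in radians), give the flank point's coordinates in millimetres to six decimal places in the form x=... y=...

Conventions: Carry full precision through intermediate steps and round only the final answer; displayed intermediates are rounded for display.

recognized (one wheel, involute flank): single-mesh tooth geometry, m = 4.764, N = 23
pitch radius r_p = m·N/2 = 4.764·23/2 = 54.786000
base radius r_b = r_p·cos α = 54.786000·cos 21.925° = 50.823516
roll angle φ = 30.706° = 0.53592080 rad
x = r_b·(cos φ + φ·sin φ) = 57.606302
y = r_b·(sin φ − φ·cos φ) = 2.533496

x=57.606302 y=2.533496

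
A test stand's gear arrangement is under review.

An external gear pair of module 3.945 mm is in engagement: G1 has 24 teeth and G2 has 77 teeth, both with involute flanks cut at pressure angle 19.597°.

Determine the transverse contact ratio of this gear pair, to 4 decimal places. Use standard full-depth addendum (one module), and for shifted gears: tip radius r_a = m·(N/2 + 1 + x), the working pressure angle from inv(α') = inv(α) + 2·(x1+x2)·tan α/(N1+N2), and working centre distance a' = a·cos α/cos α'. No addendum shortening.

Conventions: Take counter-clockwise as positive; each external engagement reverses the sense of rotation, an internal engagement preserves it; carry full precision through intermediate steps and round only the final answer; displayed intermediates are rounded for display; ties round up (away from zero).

class = single-mesh tooth geometry [involute pair 24T × 77T, m = 3.945]
base radii: r_b1 = 44.597831, r_b2 = 143.084709
tip radii: r_a1 = 51.285000, r_a2 = 155.827500
no profile shift: α' = α, a' = a
action lengths: √(r_a1²−r_b1²) = 25.321625, √(r_a2²−r_b2²) = 61.716901
base pitch p_b = π·m·cos α = 11.675685
CR = (25.321625 + 61.716901 − 199.222500·sin 19.59700°)/11.675685 = 1.731706
contact ratio ≈ 1.7317

1.7317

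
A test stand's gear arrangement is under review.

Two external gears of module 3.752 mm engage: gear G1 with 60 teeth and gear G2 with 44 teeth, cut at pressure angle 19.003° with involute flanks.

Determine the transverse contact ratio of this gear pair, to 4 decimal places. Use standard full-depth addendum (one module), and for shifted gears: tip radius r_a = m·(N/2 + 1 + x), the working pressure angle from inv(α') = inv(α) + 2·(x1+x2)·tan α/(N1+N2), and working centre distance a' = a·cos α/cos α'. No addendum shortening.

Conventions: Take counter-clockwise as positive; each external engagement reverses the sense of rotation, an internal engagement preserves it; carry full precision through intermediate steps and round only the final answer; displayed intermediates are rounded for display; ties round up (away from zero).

class = single-mesh tooth geometry [involute pair 60T × 44T, m = 3.752]
base radii: r_b1 = 106.425652, r_b2 = 78.045478
tip radii: r_a1 = 116.312000, r_a2 = 86.296000
no profile shift: α' = α, a' = a
action lengths: √(r_a1²−r_b1²) = 46.926133, √(r_a2²−r_b2²) = 36.822588
base pitch p_b = π·m·cos α = 11.144868
CR = (46.926133 + 36.822588 − 195.104000·sin 19.00300°)/11.144868 = 1.814235
contact ratio ≈ 1.8142

1.8142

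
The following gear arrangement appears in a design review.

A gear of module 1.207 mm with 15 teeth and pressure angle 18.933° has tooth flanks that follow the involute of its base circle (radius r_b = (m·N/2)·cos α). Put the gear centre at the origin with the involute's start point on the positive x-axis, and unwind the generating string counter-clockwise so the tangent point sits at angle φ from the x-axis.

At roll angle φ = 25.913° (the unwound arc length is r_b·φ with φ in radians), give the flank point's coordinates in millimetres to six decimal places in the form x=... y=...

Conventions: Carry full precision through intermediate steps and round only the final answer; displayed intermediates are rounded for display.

topology: single-mesh involute geometry — m = 1.207, N = 15
pitch radius r_p = m·N/2 = 1.207·15/2 = 9.052500
base radius r_b = r_p·cos α = 9.052500·cos 18.933° = 8.562747
roll angle φ = 25.913° = 0.45226717 rad
x = r_b·(cos φ + φ·sin φ) = 9.394208
y = r_b·(sin φ − φ·cos φ) = 0.258683

x=9.394208 y=0.258683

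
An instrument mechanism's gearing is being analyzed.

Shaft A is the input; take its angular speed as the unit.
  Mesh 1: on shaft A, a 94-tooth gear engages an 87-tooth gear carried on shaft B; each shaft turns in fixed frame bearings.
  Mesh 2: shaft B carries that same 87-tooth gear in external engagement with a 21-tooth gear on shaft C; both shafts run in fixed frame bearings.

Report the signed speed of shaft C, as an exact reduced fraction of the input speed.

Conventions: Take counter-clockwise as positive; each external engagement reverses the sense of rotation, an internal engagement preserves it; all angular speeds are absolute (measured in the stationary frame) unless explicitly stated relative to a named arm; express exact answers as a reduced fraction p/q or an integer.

94/21

2-mesh fixed-axis compound train (all bearings frame-fixed)
mesh 1 [94T→87T]: |ω|/ω_in = 1×94/87 = 94/87, sense flips to −
mesh 2 [87T→21T]: |ω|/ω_in = (94/87)×87/21 = 94/21, sense flips to +
signed output speed (× input speed) = 94/21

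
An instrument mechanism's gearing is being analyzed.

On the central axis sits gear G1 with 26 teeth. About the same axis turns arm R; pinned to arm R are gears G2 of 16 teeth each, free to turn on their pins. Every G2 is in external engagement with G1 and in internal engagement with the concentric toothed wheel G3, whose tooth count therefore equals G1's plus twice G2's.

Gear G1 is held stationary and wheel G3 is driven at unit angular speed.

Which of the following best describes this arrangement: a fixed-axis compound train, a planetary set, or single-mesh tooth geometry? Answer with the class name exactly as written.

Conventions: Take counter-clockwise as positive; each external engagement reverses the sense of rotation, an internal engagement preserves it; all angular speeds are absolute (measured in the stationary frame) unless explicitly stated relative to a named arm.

planetary set

class = planetary set [G3 = 26+2·16 = 58; Willis about the carrier]
classification: planetary set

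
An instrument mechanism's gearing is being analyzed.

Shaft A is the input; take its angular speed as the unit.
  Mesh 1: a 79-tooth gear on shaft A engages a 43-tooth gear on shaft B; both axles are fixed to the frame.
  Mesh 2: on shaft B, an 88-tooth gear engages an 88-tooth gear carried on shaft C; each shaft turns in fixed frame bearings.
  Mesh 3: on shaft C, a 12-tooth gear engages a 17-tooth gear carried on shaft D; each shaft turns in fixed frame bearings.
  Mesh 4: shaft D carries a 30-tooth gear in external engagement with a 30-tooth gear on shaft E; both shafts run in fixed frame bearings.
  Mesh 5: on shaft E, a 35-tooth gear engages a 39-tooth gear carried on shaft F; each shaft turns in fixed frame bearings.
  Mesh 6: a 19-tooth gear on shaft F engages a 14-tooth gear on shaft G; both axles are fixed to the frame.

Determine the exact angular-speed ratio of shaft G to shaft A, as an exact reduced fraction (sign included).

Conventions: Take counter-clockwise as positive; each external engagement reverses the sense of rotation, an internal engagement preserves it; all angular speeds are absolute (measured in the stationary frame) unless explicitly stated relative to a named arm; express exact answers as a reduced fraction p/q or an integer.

class = fixed-axis compound train [6 meshes; 6 ratios multiply, 6 sense flips]
mesh 1 [79T→43T]: running ratio 79/43, sense −
mesh 2 [88T→88T]: running ratio 79/43, sense +
mesh 3 [12T→17T]: running ratio 948/731, sense −
mesh 4 [30T→30T]: running ratio 948/731, sense +
mesh 5 [35T→39T]: running ratio 11060/9503, sense −
mesh 6 [19T→14T]: running ratio 15010/9503, sense +
ω_out/ω_in = 15010/9503

15010/9503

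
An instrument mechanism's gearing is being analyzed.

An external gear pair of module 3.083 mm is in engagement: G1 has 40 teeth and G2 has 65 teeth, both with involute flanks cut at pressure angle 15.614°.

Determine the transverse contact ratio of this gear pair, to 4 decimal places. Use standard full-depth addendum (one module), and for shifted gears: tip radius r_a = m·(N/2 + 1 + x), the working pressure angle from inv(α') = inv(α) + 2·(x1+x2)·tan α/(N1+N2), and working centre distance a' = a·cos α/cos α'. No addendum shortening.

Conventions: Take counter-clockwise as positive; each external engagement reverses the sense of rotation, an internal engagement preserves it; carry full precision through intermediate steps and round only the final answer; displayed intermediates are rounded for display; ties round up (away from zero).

2.0401

single-mesh involute tooth geometry (40T engaging 65T at module 3.083)
base radii: r_b1 = 59.384550, r_b2 = 96.499894
tip radii: r_a1 = 64.743000, r_a2 = 103.280500
no profile shift: α' = α, a' = a
action lengths: √(r_a1²−r_b1²) = 25.790138, √(r_a2²−r_b2²) = 36.805326
base pitch p_b = π·m·cos α = 9.328103
CR = (25.790138 + 36.805326 − 161.857500·sin 15.61400°)/9.328103 = 2.040145
contact ratio ≈ 2.0401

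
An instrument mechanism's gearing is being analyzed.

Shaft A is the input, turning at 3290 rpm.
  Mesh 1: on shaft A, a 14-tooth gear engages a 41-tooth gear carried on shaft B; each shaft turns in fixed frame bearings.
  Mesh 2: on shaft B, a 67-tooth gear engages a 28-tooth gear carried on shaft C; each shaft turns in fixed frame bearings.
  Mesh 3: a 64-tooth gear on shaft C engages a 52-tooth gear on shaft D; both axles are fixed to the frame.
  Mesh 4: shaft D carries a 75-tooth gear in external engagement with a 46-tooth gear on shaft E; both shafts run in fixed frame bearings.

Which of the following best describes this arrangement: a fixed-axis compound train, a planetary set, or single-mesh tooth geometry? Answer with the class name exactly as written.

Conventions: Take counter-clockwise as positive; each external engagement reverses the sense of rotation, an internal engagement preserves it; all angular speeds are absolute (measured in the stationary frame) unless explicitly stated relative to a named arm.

fixed-axis compound train

topology: fixed-axis compound train — 4 meshes, A→E
classification: fixed-axis compound train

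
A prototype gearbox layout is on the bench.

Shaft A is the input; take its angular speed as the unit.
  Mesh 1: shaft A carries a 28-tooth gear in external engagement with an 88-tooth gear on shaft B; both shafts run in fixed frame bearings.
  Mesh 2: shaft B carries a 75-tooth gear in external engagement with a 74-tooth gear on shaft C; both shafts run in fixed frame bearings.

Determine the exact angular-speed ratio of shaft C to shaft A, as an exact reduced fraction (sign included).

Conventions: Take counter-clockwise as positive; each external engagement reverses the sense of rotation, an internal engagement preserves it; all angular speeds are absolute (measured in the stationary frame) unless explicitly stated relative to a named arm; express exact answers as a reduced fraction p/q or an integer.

class = fixed-axis compound train [2 meshes; 2 ratios multiply, 2 sense flips]
mesh 1 [28T→88T]: running ratio 7/22, sense −
mesh 2 [75T→74T]: running ratio 525/1628, sense +
ω_out/ω_in = 525/1628

525/1628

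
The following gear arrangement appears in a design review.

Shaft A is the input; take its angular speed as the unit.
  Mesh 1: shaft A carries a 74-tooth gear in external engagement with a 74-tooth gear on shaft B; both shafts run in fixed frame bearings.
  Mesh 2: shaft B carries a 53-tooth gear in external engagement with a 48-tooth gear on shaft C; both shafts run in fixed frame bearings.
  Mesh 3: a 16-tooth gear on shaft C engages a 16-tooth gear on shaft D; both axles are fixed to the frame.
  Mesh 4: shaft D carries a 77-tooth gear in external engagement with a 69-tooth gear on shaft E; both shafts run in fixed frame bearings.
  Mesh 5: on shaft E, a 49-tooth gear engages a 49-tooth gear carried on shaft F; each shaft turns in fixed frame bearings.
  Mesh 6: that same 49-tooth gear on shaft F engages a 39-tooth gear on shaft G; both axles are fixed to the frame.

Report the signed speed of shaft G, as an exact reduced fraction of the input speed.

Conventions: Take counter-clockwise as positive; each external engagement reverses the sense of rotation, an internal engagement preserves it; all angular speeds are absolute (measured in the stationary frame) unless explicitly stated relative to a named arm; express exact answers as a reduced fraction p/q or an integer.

199969/129168

6-mesh fixed-axis compound train (all bearings frame-fixed)
mesh 1 [74T→74T]: |ω|/ω_in = 1×74/74 = 1, sense flips to −
mesh 2 [53T→48T]: |ω|/ω_in = 1×53/48 = 53/48, sense flips to +
mesh 3 [16T→16T]: |ω|/ω_in = (53/48)×16/16 = 53/48, sense flips to −
mesh 4 [77T→69T]: |ω|/ω_in = (53/48)×77/69 = 4081/3312, sense flips to +
mesh 5 [49T→49T]: |ω|/ω_in = (4081/3312)×49/49 = 4081/3312, sense flips to −
mesh 6 [49T→39T]: |ω|/ω_in = (4081/3312)×49/39 = 199969/129168, sense flips to +
signed output speed (× input speed) = 199969/129168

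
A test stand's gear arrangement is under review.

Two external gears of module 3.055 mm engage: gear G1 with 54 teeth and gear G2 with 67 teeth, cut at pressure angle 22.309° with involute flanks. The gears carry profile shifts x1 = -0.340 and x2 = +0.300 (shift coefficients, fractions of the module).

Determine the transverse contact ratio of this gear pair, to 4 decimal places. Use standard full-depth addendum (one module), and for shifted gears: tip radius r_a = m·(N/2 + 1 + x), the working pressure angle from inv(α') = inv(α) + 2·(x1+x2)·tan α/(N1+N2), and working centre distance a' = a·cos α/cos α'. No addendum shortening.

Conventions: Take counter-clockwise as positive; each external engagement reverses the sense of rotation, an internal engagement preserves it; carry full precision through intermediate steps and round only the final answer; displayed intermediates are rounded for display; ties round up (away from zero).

topology: single-mesh involute geometry — m = 3.055, 54T/67T pair
base radii: r_b1 = 76.311006, r_b2 = 94.682174
tip radii: r_a1 = 84.501300, r_a2 = 106.314000
inv(α') = inv(22.309°) + 2·(-0.340+0.300)·tan α/(54+67) = 0.02067662  ⇒  α' = 22.21625°
a' = a·cos α / cos α' = 184.8275·cos 22.309°/cos 22.21625° = 184.705059
action lengths: √(r_a1²−r_b1²) = 36.291873, √(r_a2²−r_b2²) = 48.352378
base pitch p_b = π·m·cos α = 8.879189
CR = (36.291873 + 48.352378 − 184.705059·sin 22.21625°)/8.879189 = 1.667568
contact ratio ≈ 1.6676

1.6676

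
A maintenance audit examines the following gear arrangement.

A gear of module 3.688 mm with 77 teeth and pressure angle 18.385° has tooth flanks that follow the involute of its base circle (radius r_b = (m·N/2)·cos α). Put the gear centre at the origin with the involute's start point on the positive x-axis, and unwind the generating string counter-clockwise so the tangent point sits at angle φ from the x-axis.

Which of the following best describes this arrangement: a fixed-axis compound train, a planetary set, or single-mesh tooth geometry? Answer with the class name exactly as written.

recognized (one wheel, involute flank): single-mesh tooth geometry, m = 3.688, N = 77
classification: single-mesh tooth geometry

single-mesh tooth geometry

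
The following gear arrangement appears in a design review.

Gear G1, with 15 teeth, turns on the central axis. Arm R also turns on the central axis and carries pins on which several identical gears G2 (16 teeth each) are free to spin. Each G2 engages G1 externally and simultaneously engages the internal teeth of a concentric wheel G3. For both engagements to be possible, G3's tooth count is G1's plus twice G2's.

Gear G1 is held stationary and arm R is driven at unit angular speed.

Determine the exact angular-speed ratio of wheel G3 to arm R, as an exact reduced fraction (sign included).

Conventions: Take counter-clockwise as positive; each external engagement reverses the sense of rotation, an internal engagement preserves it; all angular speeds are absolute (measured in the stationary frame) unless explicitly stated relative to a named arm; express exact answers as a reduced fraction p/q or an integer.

62/47

topology: planetary set — G1 15T / G2 16T / G3 47T, arm = carrier (Willis)
ring teeth: 15 + 2·16 = 47
15(ω_sun−ω_arm) = −47(ω_ring−ω_arm),  ω_sun = 0, ω_arm = 1
ω_ring = 1 − (15/47)(0−1) = 62/47
ω_out/ω_in = 62/47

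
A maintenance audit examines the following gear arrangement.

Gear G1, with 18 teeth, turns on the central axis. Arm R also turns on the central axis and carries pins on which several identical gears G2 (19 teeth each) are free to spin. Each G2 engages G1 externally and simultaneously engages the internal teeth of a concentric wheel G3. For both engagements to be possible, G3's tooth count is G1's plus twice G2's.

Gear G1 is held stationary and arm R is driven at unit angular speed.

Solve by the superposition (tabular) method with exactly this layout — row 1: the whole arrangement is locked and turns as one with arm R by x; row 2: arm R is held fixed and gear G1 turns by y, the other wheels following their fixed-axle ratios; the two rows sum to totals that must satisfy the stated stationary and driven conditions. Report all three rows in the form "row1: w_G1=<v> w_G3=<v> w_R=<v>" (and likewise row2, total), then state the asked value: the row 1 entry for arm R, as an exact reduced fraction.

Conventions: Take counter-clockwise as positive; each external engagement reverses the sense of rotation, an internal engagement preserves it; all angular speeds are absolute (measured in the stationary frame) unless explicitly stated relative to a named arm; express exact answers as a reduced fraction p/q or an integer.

recognized (axles ride arm R): planetary set, 18/19/56 teeth
row 1 (train locked, turned with arm): all members turn x
row 2 (arm held, sun turns y): ω_ring = −(18/56)·y, ω_arm = 0
boundary: total ω_sun = x + y = 0 and total ω_arm = x = 1  ⇒  y = -1, x = 1
row 2 ring = −(18/56)·(-1) = 9/28
totals (row 1 + row 2): sun 1 + (-1) = 0, ring 1 + 9/28 = 37/28, arm 1 + 0 = 1
asked cell (row1, arm) = 1

row1: w_G1=1 w_G3=1 w_R=1
row2: w_G1=-1 w_G3=9/28 w_R=0
total: w_G1=0 w_G3=37/28 w_R=1
asked value: 1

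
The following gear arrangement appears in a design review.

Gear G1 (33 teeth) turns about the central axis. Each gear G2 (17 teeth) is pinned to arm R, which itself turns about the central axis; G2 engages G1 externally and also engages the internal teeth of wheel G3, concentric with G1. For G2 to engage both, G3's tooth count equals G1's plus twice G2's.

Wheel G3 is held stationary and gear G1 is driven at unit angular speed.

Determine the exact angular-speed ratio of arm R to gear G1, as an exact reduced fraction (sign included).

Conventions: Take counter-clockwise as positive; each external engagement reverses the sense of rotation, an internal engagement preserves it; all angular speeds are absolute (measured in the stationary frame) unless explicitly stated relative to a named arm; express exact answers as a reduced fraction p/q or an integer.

33/100

class = planetary set [G3 = 33+2·17 = 67; Willis about the carrier]
ring teeth: 33 + 2·17 = 67
33(ω_sun−ω_arm) = −67(ω_ring−ω_arm),  ω_ring = 0, ω_sun = 1
33(1−ω_arm) = −67(0−ω_arm)  ⇒  100·ω_arm = 33  ⇒  ω_arm = 33/100
ω_out/ω_in = 33/100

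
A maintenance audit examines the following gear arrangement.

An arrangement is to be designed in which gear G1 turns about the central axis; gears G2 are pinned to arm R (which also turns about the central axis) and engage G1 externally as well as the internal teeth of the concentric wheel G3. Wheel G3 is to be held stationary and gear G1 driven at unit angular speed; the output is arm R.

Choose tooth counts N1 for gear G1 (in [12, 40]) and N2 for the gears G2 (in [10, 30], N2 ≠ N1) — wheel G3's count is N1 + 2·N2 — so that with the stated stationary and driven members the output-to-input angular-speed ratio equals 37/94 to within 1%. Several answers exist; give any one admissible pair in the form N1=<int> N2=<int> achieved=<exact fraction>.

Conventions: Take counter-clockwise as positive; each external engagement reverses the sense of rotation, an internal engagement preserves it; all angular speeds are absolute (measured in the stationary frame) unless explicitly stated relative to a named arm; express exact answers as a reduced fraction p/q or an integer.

N1=37 N2=10 achieved=37/94

planetary set to be sized for 37/94 (Willis relation)
Willis with ω_ring = 0: ω_arm/ω_sun = N1/(N1+N3); set equal to 37/94  ⇒  N3/N1 = 1/(37/94) − 1 = 57/37
N3 = N1 + 2·N2  ⇒  N2/N1 = (N3/N1 − 1)/2 = (57/37 − 1)/2 = 10/37
smallest multiple with N1 ≥ 12 and N2 ≥ 10: k = 1  ⇒  N1 = 1·37 = 37, N2 = 1·10 = 10 (N1 ≤ 40, N2 ≤ 30, N2 ≠ N1 ✓), N3 = 37 + 2·10 = 57
check: N1/(N1+N3) with N1 = 37, N3 = 57 gives 37/94; |achieved − target| = 0 ≤ 37/9400 ✓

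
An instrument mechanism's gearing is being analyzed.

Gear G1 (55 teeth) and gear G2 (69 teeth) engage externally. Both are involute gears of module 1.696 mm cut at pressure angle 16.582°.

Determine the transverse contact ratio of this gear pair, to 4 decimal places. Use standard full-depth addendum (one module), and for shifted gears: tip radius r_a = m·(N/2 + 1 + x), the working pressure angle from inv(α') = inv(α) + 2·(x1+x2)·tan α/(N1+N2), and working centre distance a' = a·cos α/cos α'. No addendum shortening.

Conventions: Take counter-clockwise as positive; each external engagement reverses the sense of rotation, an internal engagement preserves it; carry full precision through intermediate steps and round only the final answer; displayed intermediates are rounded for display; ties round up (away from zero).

recognized (one external pair, fixed centres): single-mesh tooth geometry, m = 1.696, N1 = 55, N2 = 69
base radii: r_b1 = 44.700349, r_b2 = 56.078619
tip radii: r_a1 = 48.336000, r_a2 = 60.208000
no profile shift: α' = α, a' = a
action lengths: √(r_a1²−r_b1²) = 18.391512, √(r_a2²−r_b2²) = 21.913277
base pitch p_b = π·m·cos α = 5.106556
CR = (18.391512 + 21.913277 − 105.152000·sin 16.58200°)/5.106556 = 2.016182
contact ratio ≈ 2.0162

2.0162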